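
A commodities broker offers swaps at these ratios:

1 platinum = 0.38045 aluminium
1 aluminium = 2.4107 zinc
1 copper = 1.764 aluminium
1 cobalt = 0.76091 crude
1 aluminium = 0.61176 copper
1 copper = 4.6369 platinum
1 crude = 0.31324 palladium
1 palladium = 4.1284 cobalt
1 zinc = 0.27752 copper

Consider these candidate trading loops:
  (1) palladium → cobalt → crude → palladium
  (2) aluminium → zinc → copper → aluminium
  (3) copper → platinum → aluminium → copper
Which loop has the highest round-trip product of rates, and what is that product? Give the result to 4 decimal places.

(1) 4.1284 × 0.76091 × 0.31324 = 0.98399
(2) 2.4107 × 0.27752 × 1.764 = 1.18015
(3) 4.6369 × 0.38045 × 0.61176 = 1.07921
Highest is cycle (2) at 1.1801 (>1, arbitrage).

1.1801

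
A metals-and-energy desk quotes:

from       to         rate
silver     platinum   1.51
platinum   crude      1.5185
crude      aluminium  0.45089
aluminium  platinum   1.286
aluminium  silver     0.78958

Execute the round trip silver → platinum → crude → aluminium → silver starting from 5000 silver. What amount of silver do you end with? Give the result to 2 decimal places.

5000 silver × 1.51 = 7550 platinum
7550 platinum × 1.5185 = 11464.675 crude
11464.675 crude × 0.45089 = 5169.30731075 aluminium
5169.30731075 aluminium × 0.78958 = 4081.581666421985 silver

4081.58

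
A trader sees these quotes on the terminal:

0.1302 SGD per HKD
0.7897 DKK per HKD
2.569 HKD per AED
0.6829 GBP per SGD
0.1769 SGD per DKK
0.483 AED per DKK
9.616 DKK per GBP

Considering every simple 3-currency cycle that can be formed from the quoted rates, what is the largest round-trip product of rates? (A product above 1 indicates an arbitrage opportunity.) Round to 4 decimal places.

1.1617

SGD→GBP→DKK→SGD: 0.6829 × 9.616 × 0.1769 = 1.16166
HKD→DKK→AED→HKD: 0.7897 × 0.483 × 2.569 = 0.97988
Maximum is SGD→GBP→DKK→SGD at 1.1617; arbitrage exists.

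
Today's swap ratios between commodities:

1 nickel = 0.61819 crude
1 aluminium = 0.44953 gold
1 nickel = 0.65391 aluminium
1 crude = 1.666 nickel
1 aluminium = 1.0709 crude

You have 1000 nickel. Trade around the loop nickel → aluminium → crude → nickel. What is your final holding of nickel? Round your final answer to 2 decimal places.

1000 nickel × 0.65391 = 653.91 aluminium
653.91 aluminium × 1.0709 = 700.272219 crude
700.272219 crude × 1.666 = 1166.653516854 nickel

1166.65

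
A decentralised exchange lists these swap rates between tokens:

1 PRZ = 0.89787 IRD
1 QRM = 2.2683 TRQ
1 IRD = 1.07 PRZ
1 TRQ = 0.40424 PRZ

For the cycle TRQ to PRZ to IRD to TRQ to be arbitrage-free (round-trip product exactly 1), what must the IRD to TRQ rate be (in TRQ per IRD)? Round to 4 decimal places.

Known legs of the cycle: 0.40424 × 0.89787 = 0.3629549688
For no arbitrage the full-cycle product must be 1, so the missing rate is 1 / 0.3629549688 ≈ 2.755163.

2.7552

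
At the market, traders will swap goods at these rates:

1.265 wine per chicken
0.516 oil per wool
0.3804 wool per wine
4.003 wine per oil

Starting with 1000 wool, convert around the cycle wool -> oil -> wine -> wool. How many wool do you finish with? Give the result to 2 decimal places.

1000 wool × 0.516 = 516 oil
516 oil × 4.003 = 2065.548 wine
2065.548 wine × 0.3804 = 785.7344592 wool

785.73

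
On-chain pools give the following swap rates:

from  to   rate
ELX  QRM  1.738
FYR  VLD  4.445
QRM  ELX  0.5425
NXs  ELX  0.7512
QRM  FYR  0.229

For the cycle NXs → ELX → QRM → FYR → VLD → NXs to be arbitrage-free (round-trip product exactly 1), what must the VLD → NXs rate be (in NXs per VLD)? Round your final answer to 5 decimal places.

Known legs of the cycle: 0.7512 × 1.738 × 0.229 × 4.445 = 1.328962110168
For no arbitrage the full-cycle product must be 1, so the missing rate is 1 / 1.328962110168 ≈ 0.7524669.

0.75247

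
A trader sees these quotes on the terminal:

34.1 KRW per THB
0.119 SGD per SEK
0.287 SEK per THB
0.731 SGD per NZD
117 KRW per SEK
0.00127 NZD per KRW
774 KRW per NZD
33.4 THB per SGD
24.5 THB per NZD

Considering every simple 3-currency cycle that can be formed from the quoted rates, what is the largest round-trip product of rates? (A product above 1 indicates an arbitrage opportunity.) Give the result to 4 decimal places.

1.1407

SGD→THB→SEK→SGD: 33.4 × 0.287 × 0.119 = 1.14071
KRW→NZD→THB→KRW: 0.00127 × 24.5 × 34.1 = 1.06102
Maximum is SGD→THB→SEK→SGD at 1.1407; arbitrage exists.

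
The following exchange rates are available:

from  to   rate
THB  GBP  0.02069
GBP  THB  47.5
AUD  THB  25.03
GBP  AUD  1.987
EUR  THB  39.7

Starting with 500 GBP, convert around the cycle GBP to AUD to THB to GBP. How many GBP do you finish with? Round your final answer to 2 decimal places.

514.50

500 GBP × 1.987 = 993.5 AUD
993.5 AUD × 25.03 = 24867.305 THB
24867.305 THB × 0.02069 = 514.50454045 GBP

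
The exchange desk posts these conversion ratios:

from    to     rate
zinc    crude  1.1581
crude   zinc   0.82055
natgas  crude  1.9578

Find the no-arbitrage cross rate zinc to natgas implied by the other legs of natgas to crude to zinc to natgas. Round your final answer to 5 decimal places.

Known legs of the cycle: 1.9578 × 0.82055 = 1.60647279
For no arbitrage the full-cycle product must be 1, so the missing rate is 1 / 1.60647279 ≈ 0.6224818.

0.62248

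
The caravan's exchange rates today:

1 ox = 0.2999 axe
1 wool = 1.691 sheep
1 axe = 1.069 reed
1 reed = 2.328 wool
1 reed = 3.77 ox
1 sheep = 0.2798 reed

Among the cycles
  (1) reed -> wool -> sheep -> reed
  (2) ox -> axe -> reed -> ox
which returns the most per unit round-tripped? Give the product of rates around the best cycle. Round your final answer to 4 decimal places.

(1) 2.328 × 1.691 × 0.2798 = 1.10147
(2) 0.2999 × 1.069 × 3.77 = 1.20864
Highest is cycle (2) at 1.2086 (>1, arbitrage).

1.2086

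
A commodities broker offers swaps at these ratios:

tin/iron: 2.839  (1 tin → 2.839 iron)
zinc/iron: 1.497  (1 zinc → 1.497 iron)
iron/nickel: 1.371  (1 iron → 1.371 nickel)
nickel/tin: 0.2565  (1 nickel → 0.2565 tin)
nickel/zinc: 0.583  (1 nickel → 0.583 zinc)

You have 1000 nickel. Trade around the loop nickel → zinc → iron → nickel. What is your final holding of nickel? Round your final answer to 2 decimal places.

1000 nickel × 0.583 = 583 zinc
583 zinc × 1.497 = 872.751 iron
872.751 iron × 1.371 = 1196.541621 nickel

1196.54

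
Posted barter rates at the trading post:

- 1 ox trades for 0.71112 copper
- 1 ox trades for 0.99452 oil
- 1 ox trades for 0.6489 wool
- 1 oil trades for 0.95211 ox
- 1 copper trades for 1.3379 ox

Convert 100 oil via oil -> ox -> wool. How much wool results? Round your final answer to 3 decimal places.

61.782

100 oil × 0.95211 = 95.211 ox
95.211 ox × 0.6489 = 61.7824179 wool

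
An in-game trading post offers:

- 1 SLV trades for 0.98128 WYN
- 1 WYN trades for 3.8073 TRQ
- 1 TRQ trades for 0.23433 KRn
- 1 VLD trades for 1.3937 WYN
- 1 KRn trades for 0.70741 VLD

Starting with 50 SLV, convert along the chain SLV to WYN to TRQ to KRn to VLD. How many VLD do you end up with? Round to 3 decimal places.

50 SLV × 0.98128 = 49.064 WYN
49.064 WYN × 3.8073 = 186.8013672 TRQ
186.8013672 TRQ × 0.23433 = 43.773164375976 KRn
43.773164375976 KRn × 0.70741 = 30.96557421120918216 VLD

30.966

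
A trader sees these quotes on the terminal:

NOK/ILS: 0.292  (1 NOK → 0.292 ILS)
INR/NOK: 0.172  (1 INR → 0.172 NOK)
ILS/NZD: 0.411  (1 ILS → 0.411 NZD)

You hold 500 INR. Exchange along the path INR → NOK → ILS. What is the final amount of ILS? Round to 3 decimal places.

500 INR × 0.172 = 86 NOK
86 NOK × 0.292 = 25.112 ILS

25.112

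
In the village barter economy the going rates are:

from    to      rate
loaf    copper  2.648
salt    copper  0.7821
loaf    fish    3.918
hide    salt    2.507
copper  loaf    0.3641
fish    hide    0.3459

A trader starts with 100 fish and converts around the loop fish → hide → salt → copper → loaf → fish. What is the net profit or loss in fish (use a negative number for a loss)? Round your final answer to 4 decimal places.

-3.2497

100 fish × 0.3459 = 34.59 hide
34.59 hide × 2.507 = 86.71713 salt
86.71713 salt × 0.7821 = 67.821467373 copper
67.821467373 copper × 0.3641 = 24.6937962705093 loaf
24.6937962705093 loaf × 3.918 = 96.7502937878554374 fish
Net change: 96.7502937878554374 − 100 = -3.2497062121445626 fish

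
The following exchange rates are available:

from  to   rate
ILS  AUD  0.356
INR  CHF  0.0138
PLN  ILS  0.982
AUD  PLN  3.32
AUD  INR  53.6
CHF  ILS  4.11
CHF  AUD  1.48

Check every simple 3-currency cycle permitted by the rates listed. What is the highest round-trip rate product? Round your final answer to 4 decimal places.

ILS→AUD→PLN→ILS: 0.356 × 3.32 × 0.982 = 1.16065
AUD→INR→CHF→AUD: 53.6 × 0.0138 × 1.48 = 1.09473
Maximum is ILS→AUD→PLN→ILS at 1.1606; arbitrage exists.

1.1606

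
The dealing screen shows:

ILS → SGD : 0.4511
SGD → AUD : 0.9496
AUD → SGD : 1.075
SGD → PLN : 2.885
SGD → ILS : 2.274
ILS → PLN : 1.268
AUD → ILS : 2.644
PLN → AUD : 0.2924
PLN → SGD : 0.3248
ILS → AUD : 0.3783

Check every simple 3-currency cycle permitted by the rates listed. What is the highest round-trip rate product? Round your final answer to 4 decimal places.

AUD→ILS→SGD→AUD: 2.644 × 0.4511 × 0.9496 = 1.13260
AUD→ILS→PLN→AUD: 2.644 × 1.268 × 0.2924 = 0.98030
SGD→ILS→PLN→SGD: 2.274 × 1.268 × 0.3248 = 0.93654
AUD→SGD→ILS→AUD: 1.075 × 2.274 × 0.3783 = 0.92477
AUD→SGD→PLN→AUD: 1.075 × 2.885 × 0.2924 = 0.90684
Maximum is AUD→ILS→SGD→AUD at 1.1326; arbitrage exists.

1.1326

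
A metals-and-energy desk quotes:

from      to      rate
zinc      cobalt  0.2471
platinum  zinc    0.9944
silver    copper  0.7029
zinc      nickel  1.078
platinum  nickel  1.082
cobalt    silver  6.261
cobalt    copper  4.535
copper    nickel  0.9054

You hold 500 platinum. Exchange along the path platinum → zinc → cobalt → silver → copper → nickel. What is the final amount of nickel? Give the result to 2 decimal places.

489.53

500 platinum × 0.9944 = 497.2 zinc
497.2 zinc × 0.2471 = 122.85812 cobalt
122.85812 cobalt × 6.261 = 769.21468932 silver
769.21468932 silver × 0.7029 = 540.681005123028 copper
540.681005123028 copper × 0.9054 = 489.5325820383895512 nickel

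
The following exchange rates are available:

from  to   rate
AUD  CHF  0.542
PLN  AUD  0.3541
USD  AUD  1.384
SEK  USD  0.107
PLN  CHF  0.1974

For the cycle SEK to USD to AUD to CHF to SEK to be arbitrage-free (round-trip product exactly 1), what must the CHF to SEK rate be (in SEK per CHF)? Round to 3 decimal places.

Known legs of the cycle: 0.107 × 1.384 × 0.542 = 0.080263696
For no arbitrage the full-cycle product must be 1, so the missing rate is 1 / 0.080263696 ≈ 12.45893.

12.459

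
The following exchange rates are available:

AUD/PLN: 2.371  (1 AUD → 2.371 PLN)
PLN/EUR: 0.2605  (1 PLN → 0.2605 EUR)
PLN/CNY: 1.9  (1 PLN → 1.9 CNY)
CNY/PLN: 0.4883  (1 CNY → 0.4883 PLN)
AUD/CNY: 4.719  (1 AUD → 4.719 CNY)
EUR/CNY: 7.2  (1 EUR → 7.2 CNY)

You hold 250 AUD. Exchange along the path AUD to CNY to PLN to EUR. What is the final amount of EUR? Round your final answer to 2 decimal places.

150.07

250 AUD × 4.719 = 1179.75 CNY
1179.75 CNY × 0.4883 = 576.071925 PLN
576.071925 PLN × 0.2605 = 150.0667364625 EUR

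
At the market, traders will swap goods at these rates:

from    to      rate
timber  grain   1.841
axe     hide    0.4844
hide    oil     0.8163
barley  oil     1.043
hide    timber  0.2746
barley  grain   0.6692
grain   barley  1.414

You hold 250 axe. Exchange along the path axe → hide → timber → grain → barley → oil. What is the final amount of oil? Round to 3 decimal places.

90.288

250 axe × 0.4844 = 121.1 hide
121.1 hide × 0.2746 = 33.25406 timber
33.25406 timber × 1.841 = 61.22072446 grain
61.22072446 grain × 1.414 = 86.56610438644 barley
86.56610438644 barley × 1.043 = 90.28844687505692 oil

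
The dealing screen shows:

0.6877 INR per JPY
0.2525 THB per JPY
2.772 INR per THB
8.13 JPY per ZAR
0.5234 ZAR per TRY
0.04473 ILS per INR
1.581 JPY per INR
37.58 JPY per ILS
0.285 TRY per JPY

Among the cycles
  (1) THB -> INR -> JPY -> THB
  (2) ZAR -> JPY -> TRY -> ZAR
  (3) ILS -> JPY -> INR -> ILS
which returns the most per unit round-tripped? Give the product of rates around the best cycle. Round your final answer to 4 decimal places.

1.2127

(1) 2.772 × 1.581 × 0.2525 = 1.10659
(2) 8.13 × 0.285 × 0.5234 = 1.21274
(3) 37.58 × 0.6877 × 0.04473 = 1.15599
Highest is cycle (2) at 1.2127 (>1, arbitrage).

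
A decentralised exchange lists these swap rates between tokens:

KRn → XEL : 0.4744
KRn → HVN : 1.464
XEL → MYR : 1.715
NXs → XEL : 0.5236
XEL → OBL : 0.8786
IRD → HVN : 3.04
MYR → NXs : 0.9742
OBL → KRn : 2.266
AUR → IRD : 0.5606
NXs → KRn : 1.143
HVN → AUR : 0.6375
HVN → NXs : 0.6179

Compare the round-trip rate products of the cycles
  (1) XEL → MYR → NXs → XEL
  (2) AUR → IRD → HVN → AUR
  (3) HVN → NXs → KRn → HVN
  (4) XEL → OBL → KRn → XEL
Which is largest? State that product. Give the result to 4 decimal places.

(1) 1.715 × 0.9742 × 0.5236 = 0.87481
(2) 0.5606 × 3.04 × 0.6375 = 1.08644
(3) 0.6179 × 1.143 × 1.464 = 1.03396
(4) 0.8786 × 2.266 × 0.4744 = 0.94449
Highest is cycle (2) at 1.0864 (>1, arbitrage).

1.0864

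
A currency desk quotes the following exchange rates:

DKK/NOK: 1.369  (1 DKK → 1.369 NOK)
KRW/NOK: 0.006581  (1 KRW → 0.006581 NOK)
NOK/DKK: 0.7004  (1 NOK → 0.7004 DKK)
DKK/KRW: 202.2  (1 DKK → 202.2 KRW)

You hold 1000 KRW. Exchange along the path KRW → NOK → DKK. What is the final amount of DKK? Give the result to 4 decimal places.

4.6093

1000 KRW × 0.006581 = 6.581 NOK
6.581 NOK × 0.7004 = 4.6093324 DKK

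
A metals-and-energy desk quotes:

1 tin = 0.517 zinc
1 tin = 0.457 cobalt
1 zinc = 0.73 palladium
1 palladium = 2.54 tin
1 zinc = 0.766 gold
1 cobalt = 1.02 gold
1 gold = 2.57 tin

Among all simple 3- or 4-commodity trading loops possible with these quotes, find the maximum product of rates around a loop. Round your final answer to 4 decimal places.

1.1980

gold→tin→cobalt→gold: 2.57 × 0.457 × 1.02 = 1.19798
gold→tin→zinc→gold: 2.57 × 0.517 × 0.766 = 1.01778
palladium→tin→zinc→palladium: 2.54 × 0.517 × 0.73 = 0.95862
Maximum is gold→tin→cobalt→gold at 1.1980; arbitrage exists.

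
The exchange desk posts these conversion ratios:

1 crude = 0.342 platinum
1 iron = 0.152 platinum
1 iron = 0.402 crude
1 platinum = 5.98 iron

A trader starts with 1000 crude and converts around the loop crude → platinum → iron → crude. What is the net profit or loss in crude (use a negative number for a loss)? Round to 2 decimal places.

-177.85

1000 crude × 0.342 = 342 platinum
342 platinum × 5.98 = 2045.16 iron
2045.16 iron × 0.402 = 822.15432 crude
Net change: 822.15432 − 1000 = -177.84568 crude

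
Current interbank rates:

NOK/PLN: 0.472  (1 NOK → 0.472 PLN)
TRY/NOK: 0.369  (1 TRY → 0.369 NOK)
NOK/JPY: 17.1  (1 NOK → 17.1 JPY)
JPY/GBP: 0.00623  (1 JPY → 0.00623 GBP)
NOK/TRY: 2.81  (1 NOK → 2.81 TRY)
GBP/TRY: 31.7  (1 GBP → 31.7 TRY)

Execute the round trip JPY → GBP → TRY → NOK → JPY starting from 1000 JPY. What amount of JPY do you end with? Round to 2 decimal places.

1246.15

1000 JPY × 0.00623 = 6.23 GBP
6.23 GBP × 31.7 = 197.491 TRY
197.491 TRY × 0.369 = 72.874179 NOK
72.874179 NOK × 17.1 = 1246.1484609 JPY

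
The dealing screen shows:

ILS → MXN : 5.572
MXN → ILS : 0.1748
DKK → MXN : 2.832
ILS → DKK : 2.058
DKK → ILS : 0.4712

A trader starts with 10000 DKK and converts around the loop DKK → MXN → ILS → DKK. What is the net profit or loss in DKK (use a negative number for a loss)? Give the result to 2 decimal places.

10000 DKK × 2.832 = 28320 MXN
28320 MXN × 0.1748 = 4950.336 ILS
4950.336 ILS × 2.058 = 10187.791488 DKK
Net change: 10187.791488 − 10000 = 187.791488 DKK

187.79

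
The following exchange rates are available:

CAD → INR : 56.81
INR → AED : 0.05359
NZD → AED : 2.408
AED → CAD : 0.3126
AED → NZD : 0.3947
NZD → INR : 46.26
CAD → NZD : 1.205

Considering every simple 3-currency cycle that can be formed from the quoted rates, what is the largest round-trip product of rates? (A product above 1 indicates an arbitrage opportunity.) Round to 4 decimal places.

NZD→INR→AED→NZD: 46.26 × 0.05359 × 0.3947 = 0.97849
CAD→INR→AED→CAD: 56.81 × 0.05359 × 0.3126 = 0.95169
NZD→AED→CAD→NZD: 2.408 × 0.3126 × 1.205 = 0.90705
Maximum is NZD→INR→AED→NZD at 0.9785; no arbitrage — every cycle loses value.

0.9785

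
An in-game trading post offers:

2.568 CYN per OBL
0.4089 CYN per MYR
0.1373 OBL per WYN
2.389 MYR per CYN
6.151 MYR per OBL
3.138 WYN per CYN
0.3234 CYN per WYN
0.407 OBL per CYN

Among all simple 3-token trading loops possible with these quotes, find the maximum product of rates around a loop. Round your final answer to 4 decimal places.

CYN→WYN→OBL→CYN: 3.138 × 0.1373 × 2.568 = 1.10642
CYN→OBL→MYR→CYN: 0.407 × 6.151 × 0.4089 = 1.02366
Maximum is CYN→WYN→OBL→CYN at 1.1064; arbitrage exists.

1.1064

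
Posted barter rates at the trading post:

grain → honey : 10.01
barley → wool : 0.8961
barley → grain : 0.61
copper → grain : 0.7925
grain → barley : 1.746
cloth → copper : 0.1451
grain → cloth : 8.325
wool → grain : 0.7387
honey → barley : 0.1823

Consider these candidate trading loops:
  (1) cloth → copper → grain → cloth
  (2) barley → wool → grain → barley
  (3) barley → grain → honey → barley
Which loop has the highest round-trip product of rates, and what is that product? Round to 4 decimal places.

(1) 0.1451 × 0.7925 × 8.325 = 0.95731
(2) 0.8961 × 0.7387 × 1.746 = 1.15576
(3) 0.61 × 10.01 × 0.1823 = 1.11314
Highest is cycle (2) at 1.1558 (>1, arbitrage).

1.1558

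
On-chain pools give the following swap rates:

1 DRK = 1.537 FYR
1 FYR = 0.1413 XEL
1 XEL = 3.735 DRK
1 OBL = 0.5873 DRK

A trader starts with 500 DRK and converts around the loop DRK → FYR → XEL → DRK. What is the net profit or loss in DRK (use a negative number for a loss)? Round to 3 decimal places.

-94.420

500 DRK × 1.537 = 768.5 FYR
768.5 FYR × 0.1413 = 108.58905 XEL
108.58905 XEL × 3.735 = 405.58010175 DRK
Net change: 405.58010175 − 500 = -94.41989825 DRK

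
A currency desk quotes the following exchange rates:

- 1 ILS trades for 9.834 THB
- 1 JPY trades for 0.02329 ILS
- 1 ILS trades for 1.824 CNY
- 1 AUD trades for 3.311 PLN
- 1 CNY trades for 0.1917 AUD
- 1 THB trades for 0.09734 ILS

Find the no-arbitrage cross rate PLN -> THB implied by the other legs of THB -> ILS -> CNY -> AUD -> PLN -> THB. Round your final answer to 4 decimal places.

Known legs of the cycle: 0.09734 × 1.824 × 0.1917 × 3.311 = 0.112693137302592
For no arbitrage the full-cycle product must be 1, so the missing rate is 1 / 0.112693137302592 ≈ 8.873655.

8.8737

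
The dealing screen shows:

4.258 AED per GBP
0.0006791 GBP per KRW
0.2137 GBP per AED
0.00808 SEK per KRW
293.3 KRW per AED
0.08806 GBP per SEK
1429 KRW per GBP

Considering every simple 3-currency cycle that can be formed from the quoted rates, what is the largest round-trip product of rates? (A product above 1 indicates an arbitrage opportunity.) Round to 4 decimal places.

GBP→KRW→SEK→GBP: 1429 × 0.00808 × 0.08806 = 1.01677
AED→KRW→GBP→AED: 293.3 × 0.0006791 × 4.258 = 0.84811
Maximum is GBP→KRW→SEK→GBP at 1.0168; arbitrage exists.

1.0168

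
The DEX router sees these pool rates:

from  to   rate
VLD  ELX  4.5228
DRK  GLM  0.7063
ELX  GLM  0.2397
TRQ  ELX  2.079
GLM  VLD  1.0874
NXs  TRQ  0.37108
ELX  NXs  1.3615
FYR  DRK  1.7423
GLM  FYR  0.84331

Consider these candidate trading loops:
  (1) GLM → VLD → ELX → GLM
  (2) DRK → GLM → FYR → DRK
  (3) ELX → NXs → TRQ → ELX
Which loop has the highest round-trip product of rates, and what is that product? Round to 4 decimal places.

1.1789

(1) 1.0874 × 4.5228 × 0.2397 = 1.17887
(2) 0.7063 × 0.84331 × 1.7423 = 1.03777
(3) 1.3615 × 0.37108 × 2.079 = 1.05036
Highest is cycle (1) at 1.1789 (>1, arbitrage).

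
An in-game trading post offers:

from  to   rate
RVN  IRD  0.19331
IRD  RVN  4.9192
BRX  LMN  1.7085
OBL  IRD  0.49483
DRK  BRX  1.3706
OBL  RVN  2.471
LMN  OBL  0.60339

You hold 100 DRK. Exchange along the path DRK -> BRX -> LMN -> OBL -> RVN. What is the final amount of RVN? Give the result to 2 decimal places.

100 DRK × 1.3706 = 137.06 BRX
137.06 BRX × 1.7085 = 234.16701 LMN
234.16701 LMN × 0.60339 = 141.2940321639 OBL
141.2940321639 OBL × 2.471 = 349.1375534769969 RVN

349.14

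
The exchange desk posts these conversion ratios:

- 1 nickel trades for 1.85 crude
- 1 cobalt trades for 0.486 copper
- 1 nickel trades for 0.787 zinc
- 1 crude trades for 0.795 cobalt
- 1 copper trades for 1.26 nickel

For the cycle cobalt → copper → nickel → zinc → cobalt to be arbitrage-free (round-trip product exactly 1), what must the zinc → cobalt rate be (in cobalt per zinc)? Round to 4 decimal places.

Known legs of the cycle: 0.486 × 1.26 × 0.787 = 0.48192732
For no arbitrage the full-cycle product must be 1, so the missing rate is 1 / 0.48192732 ≈ 2.075002.

2.0750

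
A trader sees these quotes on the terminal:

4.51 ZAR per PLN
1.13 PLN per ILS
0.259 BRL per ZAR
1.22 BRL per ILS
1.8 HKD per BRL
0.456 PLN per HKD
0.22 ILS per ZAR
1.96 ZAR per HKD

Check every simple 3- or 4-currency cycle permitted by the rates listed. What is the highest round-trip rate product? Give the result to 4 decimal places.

1.1212

ILS→PLN→ZAR→ILS: 1.13 × 4.51 × 0.22 = 1.12119
PLN→ZAR→BRL→HKD→PLN: 4.51 × 0.259 × 1.8 × 0.456 = 0.95877
ILS→BRL→HKD→ZAR→ILS: 1.22 × 1.8 × 1.96 × 0.22 = 0.94692
ZAR→BRL→HKD→ZAR: 0.259 × 1.8 × 1.96 = 0.91375
Maximum is ILS→PLN→ZAR→ILS at 1.1212; arbitrage exists.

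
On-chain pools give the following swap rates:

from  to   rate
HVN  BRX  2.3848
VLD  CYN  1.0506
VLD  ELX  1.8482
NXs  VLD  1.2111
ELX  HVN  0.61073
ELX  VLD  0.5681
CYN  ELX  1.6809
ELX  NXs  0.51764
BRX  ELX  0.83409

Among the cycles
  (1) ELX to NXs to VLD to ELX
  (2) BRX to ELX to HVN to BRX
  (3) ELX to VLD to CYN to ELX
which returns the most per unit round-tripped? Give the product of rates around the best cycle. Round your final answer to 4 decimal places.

(1) 0.51764 × 1.2111 × 1.8482 = 1.15866
(2) 0.83409 × 0.61073 × 2.3848 = 1.21483
(3) 0.5681 × 1.0506 × 1.6809 = 1.00324
Highest is cycle (2) at 1.2148 (>1, arbitrage).

1.2148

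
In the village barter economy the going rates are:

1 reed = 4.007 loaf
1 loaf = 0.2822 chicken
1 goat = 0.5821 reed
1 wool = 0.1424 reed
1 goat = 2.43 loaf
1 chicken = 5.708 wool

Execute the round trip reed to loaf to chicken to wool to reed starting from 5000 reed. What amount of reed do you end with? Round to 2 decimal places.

5000 reed × 4.007 = 20035 loaf
20035 loaf × 0.2822 = 5653.877 chicken
5653.877 chicken × 5.708 = 32272.329916 wool
32272.329916 wool × 0.1424 = 4595.5797800384 reed

4595.58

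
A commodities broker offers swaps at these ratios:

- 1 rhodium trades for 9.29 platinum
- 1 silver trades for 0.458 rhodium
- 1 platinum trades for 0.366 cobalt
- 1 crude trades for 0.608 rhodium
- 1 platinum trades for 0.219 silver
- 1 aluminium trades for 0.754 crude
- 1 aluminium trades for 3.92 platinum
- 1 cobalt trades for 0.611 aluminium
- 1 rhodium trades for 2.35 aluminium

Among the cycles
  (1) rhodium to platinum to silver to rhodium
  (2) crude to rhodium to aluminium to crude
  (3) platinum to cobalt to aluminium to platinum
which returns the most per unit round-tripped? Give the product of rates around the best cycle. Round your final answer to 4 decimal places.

(1) 9.29 × 0.219 × 0.458 = 0.93181
(2) 0.608 × 2.35 × 0.754 = 1.07732
(3) 0.366 × 0.611 × 3.92 = 0.87661
Highest is cycle (2) at 1.0773 (>1, arbitrage).

1.0773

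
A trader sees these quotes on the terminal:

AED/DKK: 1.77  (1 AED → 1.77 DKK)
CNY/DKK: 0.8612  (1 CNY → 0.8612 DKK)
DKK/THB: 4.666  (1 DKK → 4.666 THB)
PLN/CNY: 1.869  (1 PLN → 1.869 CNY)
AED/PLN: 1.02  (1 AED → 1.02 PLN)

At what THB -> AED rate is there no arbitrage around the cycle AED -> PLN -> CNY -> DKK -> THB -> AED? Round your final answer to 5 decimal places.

Known legs of the cycle: 1.02 × 1.869 × 0.8612 × 4.666 = 7.660519611696
For no arbitrage the full-cycle product must be 1, so the missing rate is 1 / 7.660519611696 ≈ 0.1305394.

0.13054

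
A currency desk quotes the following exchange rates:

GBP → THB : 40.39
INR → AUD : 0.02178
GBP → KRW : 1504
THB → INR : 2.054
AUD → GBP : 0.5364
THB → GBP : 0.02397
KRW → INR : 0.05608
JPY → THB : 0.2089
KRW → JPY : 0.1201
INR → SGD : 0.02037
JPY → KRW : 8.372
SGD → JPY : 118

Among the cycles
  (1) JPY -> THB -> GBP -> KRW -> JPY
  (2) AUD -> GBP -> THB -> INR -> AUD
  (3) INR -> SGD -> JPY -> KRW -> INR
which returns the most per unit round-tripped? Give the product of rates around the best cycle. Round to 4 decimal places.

1.1285

(1) 0.2089 × 0.02397 × 1504 × 0.1201 = 0.90448
(2) 0.5364 × 40.39 × 2.054 × 0.02178 = 0.96922
(3) 0.02037 × 118 × 8.372 × 0.05608 = 1.12852
Highest is cycle (3) at 1.1285 (>1, arbitrage).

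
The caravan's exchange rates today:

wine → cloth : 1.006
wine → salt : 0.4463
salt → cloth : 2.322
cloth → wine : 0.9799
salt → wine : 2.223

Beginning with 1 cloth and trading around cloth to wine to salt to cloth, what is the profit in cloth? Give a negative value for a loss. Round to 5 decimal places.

1 cloth × 0.9799 = 0.9799 wine
0.9799 wine × 0.4463 = 0.43732937 salt
0.43732937 salt × 2.322 = 1.01547879714 cloth
Net change: 1.01547879714 − 1 = 0.01547879714 cloth

0.01548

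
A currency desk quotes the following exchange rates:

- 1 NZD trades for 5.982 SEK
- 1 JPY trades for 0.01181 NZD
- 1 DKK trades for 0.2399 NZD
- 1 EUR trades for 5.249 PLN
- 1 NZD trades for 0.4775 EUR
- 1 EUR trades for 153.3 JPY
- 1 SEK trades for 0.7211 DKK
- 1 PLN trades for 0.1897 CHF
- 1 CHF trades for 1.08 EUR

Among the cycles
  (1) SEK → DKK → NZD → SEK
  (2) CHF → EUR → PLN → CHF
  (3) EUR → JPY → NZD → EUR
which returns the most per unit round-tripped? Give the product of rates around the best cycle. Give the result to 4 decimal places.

(1) 0.7211 × 0.2399 × 5.982 = 1.03484
(2) 1.08 × 5.249 × 0.1897 = 1.07539
(3) 153.3 × 0.01181 × 0.4775 = 0.86450
Highest is cycle (2) at 1.0754 (>1, arbitrage).

1.0754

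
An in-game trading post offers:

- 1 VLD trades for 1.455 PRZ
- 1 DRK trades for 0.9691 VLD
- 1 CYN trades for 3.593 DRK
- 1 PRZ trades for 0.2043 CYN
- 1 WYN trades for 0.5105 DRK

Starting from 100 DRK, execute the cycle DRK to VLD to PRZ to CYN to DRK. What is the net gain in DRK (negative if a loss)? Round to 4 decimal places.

100 DRK × 0.9691 = 96.91 VLD
96.91 VLD × 1.455 = 141.00405 PRZ
141.00405 PRZ × 0.2043 = 28.807127415 CYN
28.807127415 CYN × 3.593 = 103.504008802095 DRK
Net change: 103.504008802095 − 100 = 3.504008802095 DRK

3.5040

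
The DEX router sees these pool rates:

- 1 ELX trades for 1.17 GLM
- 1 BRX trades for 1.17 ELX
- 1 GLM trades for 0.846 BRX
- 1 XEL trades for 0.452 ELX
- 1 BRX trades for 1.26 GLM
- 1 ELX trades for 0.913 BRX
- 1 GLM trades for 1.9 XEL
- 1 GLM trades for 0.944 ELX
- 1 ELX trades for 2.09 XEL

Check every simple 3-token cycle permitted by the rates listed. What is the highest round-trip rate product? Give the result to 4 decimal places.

ELX→GLM→BRX→ELX: 1.17 × 0.846 × 1.17 = 1.15809
ELX→BRX→GLM→ELX: 0.913 × 1.26 × 0.944 = 1.08596
XEL→ELX→GLM→XEL: 0.452 × 1.17 × 1.9 = 1.00480
Maximum is ELX→GLM→BRX→ELX at 1.1581; arbitrage exists.

1.1581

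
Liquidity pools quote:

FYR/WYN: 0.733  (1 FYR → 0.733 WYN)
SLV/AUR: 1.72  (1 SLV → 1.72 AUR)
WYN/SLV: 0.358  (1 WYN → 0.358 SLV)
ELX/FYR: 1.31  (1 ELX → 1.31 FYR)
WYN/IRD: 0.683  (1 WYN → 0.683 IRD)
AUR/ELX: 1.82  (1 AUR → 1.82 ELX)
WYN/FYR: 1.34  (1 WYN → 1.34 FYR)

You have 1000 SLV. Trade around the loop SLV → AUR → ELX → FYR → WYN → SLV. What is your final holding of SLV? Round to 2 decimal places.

1000 SLV × 1.72 = 1720 AUR
1720 AUR × 1.82 = 3130.4 ELX
3130.4 ELX × 1.31 = 4100.824 FYR
4100.824 FYR × 0.733 = 3005.903992 WYN
3005.903992 WYN × 0.358 = 1076.113629136 SLV

1076.11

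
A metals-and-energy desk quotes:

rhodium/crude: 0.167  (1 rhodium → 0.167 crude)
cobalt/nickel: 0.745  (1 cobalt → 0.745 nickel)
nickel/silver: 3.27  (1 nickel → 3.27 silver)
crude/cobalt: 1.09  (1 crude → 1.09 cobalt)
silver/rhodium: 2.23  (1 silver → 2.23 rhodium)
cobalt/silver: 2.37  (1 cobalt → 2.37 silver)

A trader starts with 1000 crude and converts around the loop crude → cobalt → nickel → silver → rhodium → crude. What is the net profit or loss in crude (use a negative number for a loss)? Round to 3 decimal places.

-11.101

1000 crude × 1.09 = 1090 cobalt
1090 cobalt × 0.745 = 812.05 nickel
812.05 nickel × 3.27 = 2655.4035 silver
2655.4035 silver × 2.23 = 5921.549805 rhodium
5921.549805 rhodium × 0.167 = 988.898817435 crude
Net change: 988.898817435 − 1000 = -11.101182565 crude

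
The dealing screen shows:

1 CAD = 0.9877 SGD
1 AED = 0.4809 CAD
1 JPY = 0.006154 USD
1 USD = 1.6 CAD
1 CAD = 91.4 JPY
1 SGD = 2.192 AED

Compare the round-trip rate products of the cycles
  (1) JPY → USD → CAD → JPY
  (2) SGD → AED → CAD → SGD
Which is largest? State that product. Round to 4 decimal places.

(1) 0.006154 × 1.6 × 91.4 = 0.89996
(2) 2.192 × 0.4809 × 0.9877 = 1.04117
Highest is cycle (2) at 1.0412 (>1, arbitrage).

1.0412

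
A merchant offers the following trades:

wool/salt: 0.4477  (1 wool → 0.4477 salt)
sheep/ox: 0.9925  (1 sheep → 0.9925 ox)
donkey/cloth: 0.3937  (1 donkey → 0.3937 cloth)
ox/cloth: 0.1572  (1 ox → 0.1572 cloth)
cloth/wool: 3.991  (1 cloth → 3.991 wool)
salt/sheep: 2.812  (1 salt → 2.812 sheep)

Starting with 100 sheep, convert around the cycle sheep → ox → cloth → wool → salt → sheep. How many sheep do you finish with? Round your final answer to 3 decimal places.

100 sheep × 0.9925 = 99.25 ox
99.25 ox × 0.1572 = 15.6021 cloth
15.6021 cloth × 3.991 = 62.2679811 wool
62.2679811 wool × 0.4477 = 27.87737513847 salt
27.87737513847 salt × 2.812 = 78.39117888937764 sheep

78.391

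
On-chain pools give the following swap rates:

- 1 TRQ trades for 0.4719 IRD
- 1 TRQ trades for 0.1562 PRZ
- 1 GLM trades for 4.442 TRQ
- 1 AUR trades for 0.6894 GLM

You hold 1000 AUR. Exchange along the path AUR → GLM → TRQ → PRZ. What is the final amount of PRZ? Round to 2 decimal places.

1000 AUR × 0.6894 = 689.4 GLM
689.4 GLM × 4.442 = 3062.3148 TRQ
3062.3148 TRQ × 0.1562 = 478.33357176 PRZ

478.33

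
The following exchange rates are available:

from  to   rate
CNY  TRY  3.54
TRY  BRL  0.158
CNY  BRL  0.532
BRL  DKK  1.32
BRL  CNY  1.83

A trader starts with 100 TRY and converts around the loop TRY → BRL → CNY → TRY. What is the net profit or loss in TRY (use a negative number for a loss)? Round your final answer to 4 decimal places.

100 TRY × 0.158 = 15.8 BRL
15.8 BRL × 1.83 = 28.914 CNY
28.914 CNY × 3.54 = 102.35556 TRY
Net change: 102.35556 − 100 = 2.35556 TRY

2.3556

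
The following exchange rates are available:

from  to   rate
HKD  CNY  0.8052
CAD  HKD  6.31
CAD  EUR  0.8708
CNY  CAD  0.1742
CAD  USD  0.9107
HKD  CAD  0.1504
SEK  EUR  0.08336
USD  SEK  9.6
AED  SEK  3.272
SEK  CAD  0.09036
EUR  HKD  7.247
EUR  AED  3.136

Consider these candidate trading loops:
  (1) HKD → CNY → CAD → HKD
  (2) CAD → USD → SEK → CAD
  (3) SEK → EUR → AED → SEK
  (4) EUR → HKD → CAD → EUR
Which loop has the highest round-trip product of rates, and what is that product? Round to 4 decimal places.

0.9491

(1) 0.8052 × 0.1742 × 6.31 = 0.88508
(2) 0.9107 × 9.6 × 0.09036 = 0.78999
(3) 0.08336 × 3.136 × 3.272 = 0.85536
(4) 7.247 × 0.1504 × 0.8708 = 0.94913
Highest is cycle (4) at 0.9491 (≤1, no arbitrage).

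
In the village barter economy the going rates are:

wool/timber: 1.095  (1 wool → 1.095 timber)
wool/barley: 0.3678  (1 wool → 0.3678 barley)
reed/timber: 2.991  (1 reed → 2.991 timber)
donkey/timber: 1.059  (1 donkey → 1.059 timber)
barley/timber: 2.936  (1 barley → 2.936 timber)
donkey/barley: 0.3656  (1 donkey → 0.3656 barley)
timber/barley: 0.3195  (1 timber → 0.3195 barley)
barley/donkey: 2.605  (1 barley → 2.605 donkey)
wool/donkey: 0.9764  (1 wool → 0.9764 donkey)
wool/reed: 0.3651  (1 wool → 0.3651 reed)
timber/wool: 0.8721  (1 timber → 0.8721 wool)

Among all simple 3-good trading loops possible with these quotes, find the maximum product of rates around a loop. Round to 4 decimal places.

reed→timber→wool→reed: 2.991 × 0.8721 × 0.3651 = 0.95235
barley→timber→wool→barley: 2.936 × 0.8721 × 0.3678 = 0.94175
timber→wool→donkey→timber: 0.8721 × 0.9764 × 1.059 = 0.90176
barley→donkey→timber→barley: 2.605 × 1.059 × 0.3195 = 0.88140
Maximum is reed→timber→wool→reed at 0.9523; no arbitrage — every cycle loses value.

0.9523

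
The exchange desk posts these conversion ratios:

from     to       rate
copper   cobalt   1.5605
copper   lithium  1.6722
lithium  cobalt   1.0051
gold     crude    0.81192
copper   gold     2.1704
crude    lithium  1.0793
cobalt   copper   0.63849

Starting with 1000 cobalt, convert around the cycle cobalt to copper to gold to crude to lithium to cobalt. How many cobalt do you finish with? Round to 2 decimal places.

1000 cobalt × 0.63849 = 638.49 copper
638.49 copper × 2.1704 = 1385.778696 gold
1385.778696 gold × 0.81192 = 1125.14143885632 crude
1125.14143885632 crude × 1.0793 = 1214.365154957626176 lithium
1214.365154957626176 lithium × 1.0051 = 1220.5584172479100694976 cobalt

1220.56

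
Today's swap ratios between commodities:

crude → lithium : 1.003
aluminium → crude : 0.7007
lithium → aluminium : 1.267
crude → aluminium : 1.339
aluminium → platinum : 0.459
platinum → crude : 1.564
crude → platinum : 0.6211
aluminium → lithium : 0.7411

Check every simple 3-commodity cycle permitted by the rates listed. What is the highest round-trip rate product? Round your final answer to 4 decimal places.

0.9612

aluminium→platinum→crude→aluminium: 0.459 × 1.564 × 1.339 = 0.96124
aluminium→crude→lithium→aluminium: 0.7007 × 1.003 × 1.267 = 0.89045
Maximum is aluminium→platinum→crude→aluminium at 0.9612; no arbitrage — every cycle loses value.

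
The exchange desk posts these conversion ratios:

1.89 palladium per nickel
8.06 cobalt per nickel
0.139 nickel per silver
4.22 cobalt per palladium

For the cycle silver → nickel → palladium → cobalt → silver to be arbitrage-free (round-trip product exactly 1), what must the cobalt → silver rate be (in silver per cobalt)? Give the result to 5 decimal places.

0.90201

Known legs of the cycle: 0.139 × 1.89 × 4.22 = 1.1086362
For no arbitrage the full-cycle product must be 1, so the missing rate is 1 / 1.1086362 ≈ 0.9020092.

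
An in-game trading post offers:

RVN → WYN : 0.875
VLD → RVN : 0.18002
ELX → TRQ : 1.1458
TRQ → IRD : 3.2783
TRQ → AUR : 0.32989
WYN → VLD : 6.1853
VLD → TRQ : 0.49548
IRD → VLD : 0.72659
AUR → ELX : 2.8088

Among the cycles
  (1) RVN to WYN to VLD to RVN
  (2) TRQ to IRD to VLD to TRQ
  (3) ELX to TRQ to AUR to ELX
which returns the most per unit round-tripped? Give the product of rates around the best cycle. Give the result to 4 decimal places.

(1) 0.875 × 6.1853 × 0.18002 = 0.97429
(2) 3.2783 × 0.72659 × 0.49548 = 1.18022
(3) 1.1458 × 0.32989 × 2.8088 = 1.06169
Highest is cycle (2) at 1.1802 (>1, arbitrage).

1.1802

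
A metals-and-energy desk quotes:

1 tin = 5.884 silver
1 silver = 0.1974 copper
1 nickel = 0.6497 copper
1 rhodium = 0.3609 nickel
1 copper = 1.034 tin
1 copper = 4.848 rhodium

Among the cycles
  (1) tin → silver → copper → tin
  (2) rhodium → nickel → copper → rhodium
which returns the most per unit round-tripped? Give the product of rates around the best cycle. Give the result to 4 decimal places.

1.2010

(1) 5.884 × 0.1974 × 1.034 = 1.20099
(2) 0.3609 × 0.6497 × 4.848 = 1.13674
Highest is cycle (1) at 1.2010 (>1, arbitrage).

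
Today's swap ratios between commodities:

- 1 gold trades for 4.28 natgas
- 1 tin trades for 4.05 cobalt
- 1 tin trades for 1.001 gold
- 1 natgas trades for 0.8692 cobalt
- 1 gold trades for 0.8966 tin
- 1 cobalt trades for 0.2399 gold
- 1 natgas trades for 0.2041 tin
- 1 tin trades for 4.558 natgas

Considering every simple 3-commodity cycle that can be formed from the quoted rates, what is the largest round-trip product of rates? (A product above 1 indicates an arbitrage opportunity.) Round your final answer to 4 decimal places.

natgas→cobalt→gold→natgas: 0.8692 × 0.2399 × 4.28 = 0.89247
natgas→tin→gold→natgas: 0.2041 × 1.001 × 4.28 = 0.87442
gold→tin→cobalt→gold: 0.8966 × 4.05 × 0.2399 = 0.87113
Maximum is natgas→cobalt→gold→natgas at 0.8925; no arbitrage — every cycle loses value.

0.8925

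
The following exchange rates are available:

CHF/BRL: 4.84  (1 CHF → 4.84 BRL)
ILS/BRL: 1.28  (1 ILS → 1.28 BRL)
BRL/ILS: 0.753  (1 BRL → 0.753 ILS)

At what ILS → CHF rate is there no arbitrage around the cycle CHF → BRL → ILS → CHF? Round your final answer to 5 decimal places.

0.27438

Known legs of the cycle: 4.84 × 0.753 = 3.64452
For no arbitrage the full-cycle product must be 1, so the missing rate is 1 / 3.64452 ≈ 0.2743846.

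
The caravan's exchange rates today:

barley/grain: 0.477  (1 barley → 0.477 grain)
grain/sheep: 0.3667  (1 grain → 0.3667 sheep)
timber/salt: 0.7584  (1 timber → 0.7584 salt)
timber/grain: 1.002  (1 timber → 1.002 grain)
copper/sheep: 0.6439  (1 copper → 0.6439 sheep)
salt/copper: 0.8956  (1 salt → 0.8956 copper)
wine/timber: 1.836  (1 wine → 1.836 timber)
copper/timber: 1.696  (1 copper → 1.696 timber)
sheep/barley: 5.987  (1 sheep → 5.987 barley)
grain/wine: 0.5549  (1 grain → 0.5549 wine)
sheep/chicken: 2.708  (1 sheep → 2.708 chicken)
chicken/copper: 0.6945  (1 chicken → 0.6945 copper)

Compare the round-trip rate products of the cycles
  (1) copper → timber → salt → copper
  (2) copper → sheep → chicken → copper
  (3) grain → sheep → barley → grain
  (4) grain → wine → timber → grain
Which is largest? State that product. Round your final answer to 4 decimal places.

(1) 1.696 × 0.7584 × 0.8956 = 1.15196
(2) 0.6439 × 2.708 × 0.6945 = 1.21099
(3) 0.3667 × 5.987 × 0.477 = 1.04722
(4) 0.5549 × 1.836 × 1.002 = 1.02083
Highest is cycle (2) at 1.2110 (>1, arbitrage).

1.2110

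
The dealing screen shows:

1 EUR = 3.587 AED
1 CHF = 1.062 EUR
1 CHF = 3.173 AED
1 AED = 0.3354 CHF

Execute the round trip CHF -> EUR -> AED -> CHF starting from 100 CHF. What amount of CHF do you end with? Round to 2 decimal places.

100 CHF × 1.062 = 106.2 EUR
106.2 EUR × 3.587 = 380.9394 AED
380.9394 AED × 0.3354 = 127.76707476 CHF

127.77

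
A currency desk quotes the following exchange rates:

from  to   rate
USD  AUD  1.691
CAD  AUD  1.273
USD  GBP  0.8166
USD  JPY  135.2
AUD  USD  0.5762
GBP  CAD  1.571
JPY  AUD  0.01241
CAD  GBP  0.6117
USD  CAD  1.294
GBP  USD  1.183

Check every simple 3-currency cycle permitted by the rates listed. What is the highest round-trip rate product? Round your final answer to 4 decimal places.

0.9668

AUD→USD→JPY→AUD: 0.5762 × 135.2 × 0.01241 = 0.96677
AUD→USD→CAD→AUD: 0.5762 × 1.294 × 1.273 = 0.94915
GBP→USD→CAD→GBP: 1.183 × 1.294 × 0.6117 = 0.93639
Maximum is AUD→USD→JPY→AUD at 0.9668; no arbitrage — every cycle loses value.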